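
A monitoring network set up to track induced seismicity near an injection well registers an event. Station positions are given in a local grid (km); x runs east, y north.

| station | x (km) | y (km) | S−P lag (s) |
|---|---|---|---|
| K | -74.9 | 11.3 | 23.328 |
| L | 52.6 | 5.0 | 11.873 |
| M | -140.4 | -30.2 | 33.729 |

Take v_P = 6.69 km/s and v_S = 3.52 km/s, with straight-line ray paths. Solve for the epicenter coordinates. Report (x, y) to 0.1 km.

80.1 km east, 88.8 km north

Distance from S−P lag: d = Δt · v_P v_S / (v_P − v_S) = Δt · (6.69·3.52)/(6.69−3.52) ≈ 7.4286·Δt.
So d_K = 173.30, d_L = 88.20, d_M = 250.56 km.
Circle about each station: (x + 74.9)² + (y − 11.3)² = 173.30²; (x − 52.6)² + (y − 5.0)² = 88.20²; (x + 140.4)² + (y + 30.2)² = 250.56².
Subtracting the K equation from the L and M equations removes the quadratic terms:
255.0 x − 12.6 y = 19307.71
-131.0 x − 83.0 y = -17860.92
Solving the 2×2 system: x ≈ 80.1, y ≈ 88.8 km.
Check against K (with the unrounded x, y): √((x + 74.9)²+(y − 11.3)²) = 173.28 ≈ 173.30 km. ✓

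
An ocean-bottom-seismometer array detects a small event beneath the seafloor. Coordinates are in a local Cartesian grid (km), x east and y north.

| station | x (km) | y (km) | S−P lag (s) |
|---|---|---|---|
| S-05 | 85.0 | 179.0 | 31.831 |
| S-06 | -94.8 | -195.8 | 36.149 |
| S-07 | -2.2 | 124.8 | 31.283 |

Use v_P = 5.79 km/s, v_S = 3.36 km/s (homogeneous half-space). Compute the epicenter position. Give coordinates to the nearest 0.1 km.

Distance from S−P lag: d = Δt · v_P v_S / (v_P − v_S) = Δt · (5.79·3.36)/(5.79−3.36) ≈ 8.0059·Δt.
So d_S-05 = 254.84, d_S-06 = 289.41, d_S-07 = 250.45 km.
Circle about each station: (x − 85.0)² + (y − 179.0)² = 254.84²; (x + 94.8)² + (y + 195.8)² = 289.41²; (x + 2.2)² + (y − 124.8)² = 250.45².
Subtracting the S-05 equation from the S-06 and S-07 equations removes the quadratic terms:
-359.6 x − 749.6 y = -10756.04
-174.4 x − 108.4 y = -21467.90
Solving the 2×2 system: x ≈ 162.7, y ≈ -63.7 km.

x ≈ 162.7 km, y ≈ -63.7 km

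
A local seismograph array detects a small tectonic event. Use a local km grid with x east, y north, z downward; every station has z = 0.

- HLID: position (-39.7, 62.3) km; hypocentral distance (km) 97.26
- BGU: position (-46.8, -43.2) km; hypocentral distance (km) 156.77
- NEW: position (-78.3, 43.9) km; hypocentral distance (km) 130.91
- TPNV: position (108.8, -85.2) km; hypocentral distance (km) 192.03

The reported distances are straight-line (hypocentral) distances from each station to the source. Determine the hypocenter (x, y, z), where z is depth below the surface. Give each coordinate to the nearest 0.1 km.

(29.4, 76.3, 67.0)

Each station gives a sphere (x−x_i)² + (y−y_i)² + z² = d_i² (stations at z=0).
Subtracting the HLID sphere from BGU and NEW: z² cancels, leaving linear equations in x and y:
-14.2 x − 211.0 y = -16518.23
-77.2 x − 36.8 y = -5077.20
Solving: x ≈ 29.392, y ≈ 76.307 km (keep extra digits for the depth step; rounded: 29.4, 76.3).
Then from the HLID sphere: z² = 97.26² − (x + 39.7)² − (y − 62.3)² with x = 29.392, y = 76.307, so z ≈ 67.005 ≈ 67.0 km.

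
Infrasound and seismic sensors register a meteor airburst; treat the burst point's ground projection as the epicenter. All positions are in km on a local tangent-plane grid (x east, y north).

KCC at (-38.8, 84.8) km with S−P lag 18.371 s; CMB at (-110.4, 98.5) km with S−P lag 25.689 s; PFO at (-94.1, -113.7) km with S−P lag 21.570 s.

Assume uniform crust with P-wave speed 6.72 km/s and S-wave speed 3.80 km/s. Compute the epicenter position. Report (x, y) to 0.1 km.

Distance from S−P lag: d = Δt · v_P v_S / (v_P − v_S) = Δt · (6.72·3.80)/(6.72−3.80) ≈ 8.7452·Δt.
So d_KCC = 160.66, d_CMB = 224.66, d_PFO = 188.63 km.
Circle about each station: (x + 38.8)² + (y − 84.8)² = 160.66²; (x + 110.4)² + (y − 98.5)² = 224.66²; (x + 94.1)² + (y + 113.7)² = 188.63².
Subtracting pairs of circle equations eliminates x²+y² and gives linear equations (the radical axes):
-143.2 x + 27.4 y = -11466.55
-110.6 x − 397.0 y = 3316.38
Solving the 2×2 system: x ≈ 74.5, y ≈ -29.1 km.

(74.5, -29.1)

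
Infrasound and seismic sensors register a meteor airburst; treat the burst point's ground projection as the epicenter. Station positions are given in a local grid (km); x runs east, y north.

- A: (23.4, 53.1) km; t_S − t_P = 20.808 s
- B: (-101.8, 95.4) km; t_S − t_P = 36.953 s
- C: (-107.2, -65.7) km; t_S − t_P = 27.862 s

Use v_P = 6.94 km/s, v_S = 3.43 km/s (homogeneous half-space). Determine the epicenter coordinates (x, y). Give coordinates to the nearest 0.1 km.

Distance from S−P lag: d = Δt · v_P v_S / (v_P − v_S) = Δt · (6.94·3.43)/(6.94−3.43) ≈ 6.7818·Δt.
So d_A = 141.12, d_B = 250.61, d_C = 188.96 km.
Circle about each station: (x − 23.4)² + (y − 53.1)² = 141.12²; (x + 101.8)² + (y − 95.4)² = 250.61²; (x + 107.2)² + (y + 65.7)² = 188.96².
Subtracting the A equation from the B and C equations removes the quadratic terms:
-250.4 x + 84.6 y = -26793.29
-261.2 x − 237.6 y = -3349.87
Solving the 2×2 system: x ≈ 81.5, y ≈ -75.5 km.

(81.5, -75.5)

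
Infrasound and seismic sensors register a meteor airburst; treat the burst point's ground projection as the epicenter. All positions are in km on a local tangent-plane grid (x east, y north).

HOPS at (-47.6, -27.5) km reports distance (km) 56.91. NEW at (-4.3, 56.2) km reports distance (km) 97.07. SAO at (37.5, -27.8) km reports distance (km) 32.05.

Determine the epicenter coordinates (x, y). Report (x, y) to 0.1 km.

(7.9, -40.1)

Circle about each station: (x + 47.6)² + (y + 27.5)² = 56.91²; (x + 4.3)² + (y − 56.2)² = 97.07²; (x − 37.5)² + (y + 27.8)² = 32.05².
Subtracting the HOPS equation from the NEW and SAO equations removes the quadratic terms:
86.6 x + 167.4 y = -6028.92
170.2 x − 0.6 y = 1368.63
Solving the 2×2 system: x ≈ 7.9, y ≈ -40.1 km.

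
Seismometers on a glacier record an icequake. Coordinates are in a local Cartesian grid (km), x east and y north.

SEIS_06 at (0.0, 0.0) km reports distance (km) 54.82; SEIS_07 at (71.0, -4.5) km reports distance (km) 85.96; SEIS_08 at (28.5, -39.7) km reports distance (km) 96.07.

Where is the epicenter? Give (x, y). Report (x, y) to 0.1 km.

Circle about each station: x² + y² = 54.82²; (x − 71.0)² + (y + 4.5)² = 85.96²; (x − 28.5)² + (y + 39.7)² = 96.07².
Subtracting pairs of circle equations eliminates x²+y² and gives linear equations (the radical axes):
142.0 x − 9.0 y = 677.36
57.0 x − 79.4 y = -3835.87
Solving the 2×2 system: x ≈ 8.2, y ≈ 54.2 km.
Check against SEIS_06 (with the unrounded x, y): √(x²+y²) = 54.82 ≈ 54.82 km. ✓

(8.2, 54.2)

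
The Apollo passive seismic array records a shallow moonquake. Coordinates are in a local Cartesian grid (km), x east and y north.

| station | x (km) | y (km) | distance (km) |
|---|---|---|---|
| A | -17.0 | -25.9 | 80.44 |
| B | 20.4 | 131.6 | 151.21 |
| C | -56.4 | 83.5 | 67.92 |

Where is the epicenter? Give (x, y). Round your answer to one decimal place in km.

Circle about each station: (x + 17.0)² + (y + 25.9)² = 80.44²; (x − 20.4)² + (y − 131.6)² = 151.21²; (x + 56.4)² + (y − 83.5)² = 67.92².
Subtracting pairs of circle equations eliminates x²+y² and gives linear equations (the radical axes):
74.8 x + 315.0 y = 381.04
-78.8 x + 218.8 y = 11050.87
Solving the 2×2 system: x ≈ -82.5, y ≈ 20.8 km.

x ≈ -82.5 km, y ≈ 20.8 km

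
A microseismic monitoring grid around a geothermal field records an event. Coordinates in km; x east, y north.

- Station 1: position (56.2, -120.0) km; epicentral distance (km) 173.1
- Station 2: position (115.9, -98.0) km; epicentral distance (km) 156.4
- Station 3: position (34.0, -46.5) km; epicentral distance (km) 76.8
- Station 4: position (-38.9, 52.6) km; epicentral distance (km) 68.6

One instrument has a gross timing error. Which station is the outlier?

Solve using three stations at a time. Using Station 2, Station 3, Station 4 (subtract circle equations pairwise → linear system) gives (x, y) ≈ (25.8, 29.9).
Distances from that point to each station vs reported:
  Station 1: calculated 152.9 vs reported 173.1 → residual 20.2 km
  Station 2: calculated 156.4 vs reported 156.4 → residual 0.0 km
  Station 3: calculated 76.8 vs reported 76.8 → residual 0.0 km
  Station 4: calculated 68.6 vs reported 68.6 → residual 0.0 km
Station 2, Station 3, Station 4 are mutually consistent (residuals ≈ 0); Station 1 is off by 20.2 km.

Station 1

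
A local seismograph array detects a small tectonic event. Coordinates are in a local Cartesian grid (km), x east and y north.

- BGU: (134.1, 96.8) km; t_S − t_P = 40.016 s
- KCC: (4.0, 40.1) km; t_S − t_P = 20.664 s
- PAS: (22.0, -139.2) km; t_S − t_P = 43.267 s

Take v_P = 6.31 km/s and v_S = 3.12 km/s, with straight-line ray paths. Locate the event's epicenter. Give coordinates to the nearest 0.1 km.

Distance from S−P lag: d = Δt · v_P v_S / (v_P − v_S) = Δt · (6.31·3.12)/(6.31−3.12) ≈ 6.1715·Δt.
So d_BGU = 246.96, d_KCC = 127.53, d_PAS = 267.02 km.
Circle about each station: (x − 134.1)² + (y − 96.8)² = 246.96²; (x − 4.0)² + (y − 40.1)² = 127.53²; (x − 22.0)² + (y + 139.2)² = 267.02².
Subtracting the BGU equation from the KCC and PAS equations removes the quadratic terms:
-260.2 x − 113.4 y = 18996.30
-224.2 x − 472.0 y = -17802.85
Solving the 2×2 system: x ≈ -112.8, y ≈ 91.3 km.

x ≈ -112.8 km, y ≈ 91.3 km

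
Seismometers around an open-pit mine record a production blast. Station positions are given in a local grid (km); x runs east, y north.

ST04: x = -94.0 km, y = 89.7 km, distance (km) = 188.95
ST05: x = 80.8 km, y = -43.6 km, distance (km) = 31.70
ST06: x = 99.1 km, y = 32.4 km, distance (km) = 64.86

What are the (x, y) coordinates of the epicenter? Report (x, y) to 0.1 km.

x ≈ 60.2 km, y ≈ -19.5 km

Circle about each station: (x + 94.0)² + (y − 89.7)² = 188.95²; (x − 80.8)² + (y + 43.6)² = 31.70²; (x − 99.1)² + (y − 32.4)² = 64.86².
Subtracting the ST04 equation from the ST05 and ST06 equations removes the quadratic terms:
349.6 x − 266.6 y = 26244.72
386.2 x − 114.6 y = 25483.76
Solving the 2×2 system: x ≈ 60.2, y ≈ -19.5 km.
Check against ST04 (with the unrounded x, y): √((x + 94.0)²+(y − 89.7)²) = 188.95 ≈ 188.95 km. ✓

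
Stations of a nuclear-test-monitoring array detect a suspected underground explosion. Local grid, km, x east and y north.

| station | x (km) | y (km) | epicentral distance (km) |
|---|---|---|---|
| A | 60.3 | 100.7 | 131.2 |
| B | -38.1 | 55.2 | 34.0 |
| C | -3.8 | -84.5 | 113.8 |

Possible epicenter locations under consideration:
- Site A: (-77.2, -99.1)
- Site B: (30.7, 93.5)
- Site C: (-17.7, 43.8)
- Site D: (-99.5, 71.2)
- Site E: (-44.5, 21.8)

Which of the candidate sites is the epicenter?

For each candidate, compare |candidate − station| to the reported distance:
Site A: residuals A 111.3, B 125.2, C 39.0 → max 125.2 km
Site B: residuals A 100.7, B 44.7, C 67.5 → max 100.7 km
Site C: residuals A 34.7, B 10.6, C 15.3 → max 34.7 km
Site D: residuals A 31.3, B 29.5, C 69.0 → max 69.0 km
Site E: residuals A 0.0, B 0.0, C 0.0 → max 0.0 km
Only Site E has all residuals ≈ 0.

Site E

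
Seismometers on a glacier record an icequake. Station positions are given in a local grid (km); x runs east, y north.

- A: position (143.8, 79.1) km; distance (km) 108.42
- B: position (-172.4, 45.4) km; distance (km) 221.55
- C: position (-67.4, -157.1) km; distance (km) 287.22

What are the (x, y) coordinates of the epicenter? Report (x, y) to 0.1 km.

Circle about each station: (x − 143.8)² + (y − 79.1)² = 108.42²; (x + 172.4)² + (y − 45.4)² = 221.55²; (x + 67.4)² + (y + 157.1)² = 287.22².
Subtracting the A equation from the B and C equations removes the quadratic terms:
-632.4 x − 67.4 y = -32481.84
-422.4 x − 472.4 y = -68452.51
Solving the 2×2 system: x ≈ 39.7, y ≈ 109.4 km.

x ≈ 39.7 km, y ≈ 109.4 km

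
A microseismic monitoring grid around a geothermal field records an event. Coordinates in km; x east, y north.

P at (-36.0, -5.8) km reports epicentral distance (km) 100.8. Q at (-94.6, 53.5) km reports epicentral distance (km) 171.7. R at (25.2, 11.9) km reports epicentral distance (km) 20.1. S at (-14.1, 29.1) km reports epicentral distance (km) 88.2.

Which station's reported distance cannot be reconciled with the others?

R

Solve using three stations at a time. Using P, Q, S (subtract circle equations pairwise → linear system) gives (x, y) ≈ (64.7, -10.6).
Distances from that point to each station vs reported:
  P: calculated 100.8 vs reported 100.8 → residual 0.0 km
  Q: calculated 171.7 vs reported 171.7 → residual 0.0 km
  R: calculated 45.5 vs reported 20.1 → residual 25.4 km
  S: calculated 88.2 vs reported 88.2 → residual 0.0 km
P, Q, S are mutually consistent (residuals ≈ 0); R is off by 25.4 km.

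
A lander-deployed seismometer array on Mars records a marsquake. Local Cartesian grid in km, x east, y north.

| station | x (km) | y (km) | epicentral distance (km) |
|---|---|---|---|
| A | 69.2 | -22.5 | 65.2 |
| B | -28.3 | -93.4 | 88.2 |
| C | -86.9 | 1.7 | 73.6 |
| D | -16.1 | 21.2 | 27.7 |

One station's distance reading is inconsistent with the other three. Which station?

Solve using three stations at a time. Using B, C, D (subtract circle equations pairwise → linear system) gives (x, y) ≈ (-13.7, -6.4).
Distances from that point to each station vs reported:
  A: calculated 84.5 vs reported 65.2 → residual 19.3 km
  B: calculated 88.2 vs reported 88.2 → residual 0.0 km
  C: calculated 73.6 vs reported 73.6 → residual 0.0 km
  D: calculated 27.7 vs reported 27.7 → residual 0.0 km
B, C, D are mutually consistent (residuals ≈ 0); A is off by 19.3 km.

A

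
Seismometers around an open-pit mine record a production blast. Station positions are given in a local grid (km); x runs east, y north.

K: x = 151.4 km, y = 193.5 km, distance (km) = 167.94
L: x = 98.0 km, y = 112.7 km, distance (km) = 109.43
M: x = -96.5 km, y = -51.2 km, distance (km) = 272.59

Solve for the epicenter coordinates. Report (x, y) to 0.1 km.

164.9 km east, 26.1 km north

Circle about each station: (x − 151.4)² + (y − 193.5)² = 167.94²; (x − 98.0)² + (y − 112.7)² = 109.43²; (x + 96.5)² + (y + 51.2)² = 272.59².
Subtracting pairs of circle equations eliminates x²+y² and gives linear equations (the radical axes):
-106.8 x − 161.6 y = -21830.00
-495.8 x − 489.4 y = -94531.98
Solving the 2×2 system: x ≈ 164.9, y ≈ 26.1 km.
Check against K (with the unrounded x, y): √((x − 151.4)²+(y − 193.5)²) = 167.93 ≈ 167.94 km. ✓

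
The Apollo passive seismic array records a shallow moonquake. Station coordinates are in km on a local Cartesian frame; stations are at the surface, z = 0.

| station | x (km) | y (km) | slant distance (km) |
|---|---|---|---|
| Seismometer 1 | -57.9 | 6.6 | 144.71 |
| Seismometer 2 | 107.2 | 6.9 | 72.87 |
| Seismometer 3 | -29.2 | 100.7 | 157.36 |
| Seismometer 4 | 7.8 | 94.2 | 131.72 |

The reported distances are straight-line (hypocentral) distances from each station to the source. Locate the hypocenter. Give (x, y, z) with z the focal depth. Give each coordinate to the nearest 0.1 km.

Each station gives a sphere (x−x_i)² + (y−y_i)² + z² = d_i² (stations at z=0).
Subtracting the Seismometer 1 sphere from Seismometer 2 and Seismometer 3: z² cancels, leaving linear equations in x and y:
330.2 x + 0.6 y = 23774.43
57.4 x + 188.2 y = 3775.97
Solving: x ≈ 72.004, y ≈ -1.897 km (keep extra digits for the depth step; rounded: 72.0, -1.9).
Then from the Seismometer 1 sphere: z² = 144.71² − (x + 57.9)² − (y − 6.6)² with x = 72.004, y = -1.897, so z ≈ 63.196 ≈ 63.2 km.
Check against Seismometer 4 (with the unrounded solution): distance 131.72 ≈ 131.72 km. ✓

(72.0, -1.9, 63.2)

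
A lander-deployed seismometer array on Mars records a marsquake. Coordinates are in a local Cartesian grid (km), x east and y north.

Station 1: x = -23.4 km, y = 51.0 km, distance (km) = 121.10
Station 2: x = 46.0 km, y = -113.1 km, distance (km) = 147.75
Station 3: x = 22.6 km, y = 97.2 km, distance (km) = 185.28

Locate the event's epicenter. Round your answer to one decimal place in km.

(-88.2, -51.3)

Circle about each station: (x + 23.4)² + (y − 51.0)² = 121.10²; (x − 46.0)² + (y + 113.1)² = 147.75²; (x − 22.6)² + (y − 97.2)² = 185.28².
Subtracting pairs of circle equations eliminates x²+y² and gives linear equations (the radical axes):
138.8 x − 328.2 y = 4594.20
92.0 x + 92.4 y = -12853.43
Solving the 2×2 system: x ≈ -88.2, y ≈ -51.3 km.
Check against Station 1 (with the unrounded x, y): √((x + 23.4)²+(y − 51.0)²) = 121.09 ≈ 121.10 km. ✓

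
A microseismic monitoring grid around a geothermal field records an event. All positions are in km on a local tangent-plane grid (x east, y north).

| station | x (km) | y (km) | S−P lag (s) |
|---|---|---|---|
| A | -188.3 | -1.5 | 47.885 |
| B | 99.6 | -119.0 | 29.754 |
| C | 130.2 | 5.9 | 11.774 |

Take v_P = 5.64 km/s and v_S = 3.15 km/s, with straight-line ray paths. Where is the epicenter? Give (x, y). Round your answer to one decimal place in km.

Distance from S−P lag: d = Δt · v_P v_S / (v_P − v_S) = Δt · (5.64·3.15)/(5.64−3.15) ≈ 7.1349·Δt.
So d_A = 341.66, d_B = 212.29, d_C = 84.01 km.
Circle about each station: (x + 188.3)² + (y + 1.5)² = 341.66²; (x − 99.6)² + (y + 119.0)² = 212.29²; (x − 130.2)² + (y − 5.9)² = 84.01².
Subtracting the A equation from the B and C equations removes the quadratic terms:
575.8 x − 235.0 y = 60286.53
637.0 x + 14.8 y = 91201.59
Solving the 2×2 system: x ≈ 141.1, y ≈ 89.2 km.

141.1 km east, 89.2 km north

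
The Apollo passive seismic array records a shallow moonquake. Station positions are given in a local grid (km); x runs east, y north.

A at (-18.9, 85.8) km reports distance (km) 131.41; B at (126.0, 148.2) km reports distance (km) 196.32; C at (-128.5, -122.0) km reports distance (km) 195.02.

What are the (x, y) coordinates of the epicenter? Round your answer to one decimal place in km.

Circle about each station: (x + 18.9)² + (y − 85.8)² = 131.41²; (x − 126.0)² + (y − 148.2)² = 196.32²; (x + 128.5)² + (y + 122.0)² = 195.02².
Subtracting pairs of circle equations eliminates x²+y² and gives linear equations (the radical axes):
289.8 x + 124.8 y = 8847.44
-219.2 x − 415.6 y = 2913.19
Solving the 2×2 system: x ≈ 43.4, y ≈ -29.9 km.
Check against A (with the unrounded x, y): √((x + 18.9)²+(y − 85.8)²) = 131.41 ≈ 131.41 km. ✓

(43.4, -29.9)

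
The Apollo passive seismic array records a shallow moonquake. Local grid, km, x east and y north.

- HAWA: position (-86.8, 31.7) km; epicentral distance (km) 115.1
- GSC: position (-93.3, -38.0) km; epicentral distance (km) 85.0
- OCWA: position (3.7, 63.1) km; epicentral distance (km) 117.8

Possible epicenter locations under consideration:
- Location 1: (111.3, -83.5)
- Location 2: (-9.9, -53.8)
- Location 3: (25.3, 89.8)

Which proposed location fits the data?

Location 2

For each candidate, compare |candidate − station| to the reported distance:
Location 1: residuals HAWA 114.1, GSC 124.6, OCWA 64.0 → max 124.6 km
Location 2: residuals HAWA 0.1, GSC 0.1, OCWA 0.1 → max 0.1 km
Location 3: residuals HAWA 11.2, GSC 89.4, OCWA 83.5 → max 89.4 km
Only Location 2 has all residuals ≈ 0.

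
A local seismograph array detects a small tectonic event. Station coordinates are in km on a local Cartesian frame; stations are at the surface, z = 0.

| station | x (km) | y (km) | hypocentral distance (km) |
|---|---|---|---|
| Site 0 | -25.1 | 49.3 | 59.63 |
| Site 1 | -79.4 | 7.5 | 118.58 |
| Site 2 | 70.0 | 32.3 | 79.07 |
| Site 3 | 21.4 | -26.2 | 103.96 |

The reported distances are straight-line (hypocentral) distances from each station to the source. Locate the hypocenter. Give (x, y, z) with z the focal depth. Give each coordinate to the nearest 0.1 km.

Each station gives a sphere (x−x_i)² + (y−y_i)² + z² = d_i² (stations at z=0).
Subtracting the Site 0 sphere from Site 1 and Site 2: z² cancels, leaving linear equations in x and y:
-108.6 x − 83.6 y = -7205.37
190.2 x − 34.0 y = 186.46
Solving: x ≈ 13.299, y ≈ 68.913 km (keep extra digits for the depth step; rounded: 13.3, 68.9).
Then from the Site 0 sphere: z² = 59.63² − (x + 25.1)² − (y − 49.3)² with x = 13.299, y = 68.913, so z ≈ 41.190 ≈ 41.2 km.
Check against Site 3 (with the unrounded solution): distance 103.96 ≈ 103.96 km. ✓

x ≈ 13.3 km, y ≈ 68.9 km, depth ≈ 41.2 km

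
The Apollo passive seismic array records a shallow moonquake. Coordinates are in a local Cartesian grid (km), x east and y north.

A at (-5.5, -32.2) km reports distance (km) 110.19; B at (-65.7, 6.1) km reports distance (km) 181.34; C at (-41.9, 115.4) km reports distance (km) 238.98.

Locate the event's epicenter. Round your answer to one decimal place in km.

Circle about each station: (x + 5.5)² + (y + 32.2)² = 110.19²; (x + 65.7)² + (y − 6.1)² = 181.34²; (x + 41.9)² + (y − 115.4)² = 238.98².
Subtracting the A equation from the B and C equations removes the quadratic terms:
-120.4 x + 76.6 y = -17455.75
-72.8 x + 295.2 y = -30963.92
Solving the 2×2 system: x ≈ 92.8, y ≈ -82.0 km.

92.8 km east, -82.0 km north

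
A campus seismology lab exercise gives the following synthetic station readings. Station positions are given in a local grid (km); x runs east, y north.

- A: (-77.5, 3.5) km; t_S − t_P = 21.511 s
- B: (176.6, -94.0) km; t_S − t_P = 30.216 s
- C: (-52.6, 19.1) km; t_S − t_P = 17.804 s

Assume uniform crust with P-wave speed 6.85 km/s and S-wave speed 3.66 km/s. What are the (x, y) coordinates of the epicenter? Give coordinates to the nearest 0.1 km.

(54.2, 109.5)

Distance from S−P lag: d = Δt · v_P v_S / (v_P − v_S) = Δt · (6.85·3.66)/(6.85−3.66) ≈ 7.8592·Δt.
So d_A = 169.06, d_B = 237.48, d_C = 139.93 km.
Circle about each station: (x + 77.5)² + (y − 3.5)² = 169.06²; (x − 176.6)² + (y + 94.0)² = 237.48²; (x + 52.6)² + (y − 19.1)² = 139.93².
Subtracting the A equation from the B and C equations removes the quadratic terms:
508.2 x − 195.0 y = 6189.59
49.8 x + 31.2 y = 6113.95
Solving the 2×2 system: x ≈ 54.2, y ≈ 109.5 km.
Check against A (with the unrounded x, y): √((x + 77.5)²+(y − 3.5)²) = 169.03 ≈ 169.06 km. ✓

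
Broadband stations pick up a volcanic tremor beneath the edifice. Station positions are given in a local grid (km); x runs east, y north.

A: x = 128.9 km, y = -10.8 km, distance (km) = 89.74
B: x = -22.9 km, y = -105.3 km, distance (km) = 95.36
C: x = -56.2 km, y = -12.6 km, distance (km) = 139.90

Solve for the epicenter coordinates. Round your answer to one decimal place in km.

x ≈ 68.1 km, y ≈ -76.8 km

Circle about each station: (x − 128.9)² + (y + 10.8)² = 89.74²; (x + 22.9)² + (y + 105.3)² = 95.36²; (x + 56.2)² + (y + 12.6)² = 139.90².
Subtracting the A equation from the B and C equations removes the quadratic terms:
-303.6 x − 189.0 y = -6159.61
-370.2 x − 3.6 y = -24933.39
Solving the 2×2 system: x ≈ 68.1, y ≈ -76.8 km.
Check against A (with the unrounded x, y): √((x − 128.9)²+(y + 10.8)²) = 89.74 ≈ 89.74 km. ✓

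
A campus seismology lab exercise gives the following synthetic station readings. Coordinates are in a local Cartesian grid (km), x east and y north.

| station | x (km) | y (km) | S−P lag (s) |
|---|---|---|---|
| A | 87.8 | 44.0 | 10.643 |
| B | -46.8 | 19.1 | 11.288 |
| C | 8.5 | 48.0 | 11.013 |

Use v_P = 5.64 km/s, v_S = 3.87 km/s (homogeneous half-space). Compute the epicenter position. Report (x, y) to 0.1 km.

Distance from S−P lag: d = Δt · v_P v_S / (v_P − v_S) = Δt · (5.64·3.87)/(5.64−3.87) ≈ 12.3315·Δt.
So d_A = 131.24, d_B = 139.20, d_C = 135.81 km.
Circle about each station: (x − 87.8)² + (y − 44.0)² = 131.24²; (x + 46.8)² + (y − 19.1)² = 139.20²; (x − 8.5)² + (y − 48.0)² = 135.81².
Subtracting pairs of circle equations eliminates x²+y² and gives linear equations (the radical axes):
-269.2 x − 49.8 y = -9242.49
-158.6 x + 8.0 y = -8489.01
Solving the 2×2 system: x ≈ 49.4, y ≈ -81.5 km.
Check against A (with the unrounded x, y): √((x − 87.8)²+(y − 44.0)²) = 131.25 ≈ 131.24 km. ✓

x ≈ 49.4 km, y ≈ -81.5 km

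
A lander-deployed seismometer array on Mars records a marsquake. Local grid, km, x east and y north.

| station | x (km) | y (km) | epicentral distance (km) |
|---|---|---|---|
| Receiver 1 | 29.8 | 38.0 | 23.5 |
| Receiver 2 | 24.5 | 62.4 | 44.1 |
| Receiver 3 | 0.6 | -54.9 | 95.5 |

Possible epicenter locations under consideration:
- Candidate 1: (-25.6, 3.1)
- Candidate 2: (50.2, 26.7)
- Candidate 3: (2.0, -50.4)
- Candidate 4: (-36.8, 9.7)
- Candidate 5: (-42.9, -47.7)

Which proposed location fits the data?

For each candidate, compare |candidate − station| to the reported distance:
Candidate 1: residuals Receiver 1 42.0, Receiver 2 33.5, Receiver 3 31.9 → max 42.0 km
Candidate 2: residuals Receiver 1 0.2, Receiver 2 0.1, Receiver 3 0.0 → max 0.2 km
Candidate 3: residuals Receiver 1 69.2, Receiver 2 70.9, Receiver 3 90.8 → max 90.8 km
Candidate 4: residuals Receiver 1 48.9, Receiver 2 36.7, Receiver 3 20.9 → max 48.9 km
Candidate 5: residuals Receiver 1 88.9, Receiver 2 85.0, Receiver 3 51.4 → max 88.9 km
Only Candidate 2 has all residuals ≈ 0.

Candidate 2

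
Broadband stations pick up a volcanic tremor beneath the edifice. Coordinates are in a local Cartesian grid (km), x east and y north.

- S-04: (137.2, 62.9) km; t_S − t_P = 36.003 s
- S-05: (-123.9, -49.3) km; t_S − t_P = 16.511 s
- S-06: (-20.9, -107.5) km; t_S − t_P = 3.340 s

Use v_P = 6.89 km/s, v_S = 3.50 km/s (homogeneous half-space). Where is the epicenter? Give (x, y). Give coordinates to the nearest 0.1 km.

Distance from S−P lag: d = Δt · v_P v_S / (v_P − v_S) = Δt · (6.89·3.50)/(6.89−3.50) ≈ 7.1136·Δt.
So d_S-04 = 256.11, d_S-05 = 117.45, d_S-06 = 23.76 km.
Circle about each station: (x − 137.2)² + (y − 62.9)² = 256.11²; (x + 123.9)² + (y + 49.3)² = 117.45²; (x + 20.9)² + (y + 107.5)² = 23.76².
Subtracting the S-04 equation from the S-05 and S-06 equations removes the quadratic terms:
-522.2 x − 224.4 y = 46799.28
-316.2 x − 340.8 y = 54240.60
Solving the 2×2 system: x ≈ -35.3, y ≈ -126.4 km.
Check against S-04 (with the unrounded x, y): √((x − 137.2)²+(y − 62.9)²) = 256.11 ≈ 256.11 km. ✓

(-35.3, -126.4)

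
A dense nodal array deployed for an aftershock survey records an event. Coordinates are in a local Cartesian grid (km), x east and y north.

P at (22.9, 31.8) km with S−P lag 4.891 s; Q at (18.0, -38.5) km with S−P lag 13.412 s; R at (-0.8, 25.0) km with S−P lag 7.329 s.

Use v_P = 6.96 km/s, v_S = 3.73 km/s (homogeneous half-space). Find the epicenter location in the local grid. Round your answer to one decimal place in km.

Distance from S−P lag: d = Δt · v_P v_S / (v_P − v_S) = Δt · (6.96·3.73)/(6.96−3.73) ≈ 8.0374·Δt.
So d_P = 39.31, d_Q = 107.80, d_R = 58.91 km.
Circle about each station: (x − 22.9)² + (y − 31.8)² = 39.31²; (x − 18.0)² + (y + 38.5)² = 107.80²; (x + 0.8)² + (y − 25.0)² = 58.91².
Subtracting the P equation from the Q and R equations removes the quadratic terms:
-9.8 x − 140.6 y = -9804.96
-47.4 x − 13.6 y = -2835.12
Solving the 2×2 system: x ≈ 40.6, y ≈ 66.9 km.

x ≈ 40.6 km, y ≈ 66.9 km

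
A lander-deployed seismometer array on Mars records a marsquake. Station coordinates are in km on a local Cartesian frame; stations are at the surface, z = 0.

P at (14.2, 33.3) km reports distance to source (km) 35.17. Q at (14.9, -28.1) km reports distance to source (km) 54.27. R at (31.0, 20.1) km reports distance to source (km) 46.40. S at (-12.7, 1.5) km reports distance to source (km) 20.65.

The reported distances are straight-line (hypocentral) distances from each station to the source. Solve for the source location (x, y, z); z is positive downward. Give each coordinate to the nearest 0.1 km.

Each station gives a sphere (x−x_i)² + (y−y_i)² + z² = d_i² (stations at z=0).
Subtracting the P sphere from Q and R: z² cancels, leaving linear equations in x and y:
1.4 x − 122.8 y = -2007.21
33.6 x − 26.4 y = -861.55
Solving: x ≈ -12.914, y ≈ 16.198 km (keep extra digits for the depth step; rounded: -12.9, 16.2).
Then from the P sphere: z² = 35.17² − (x − 14.2)² − (y − 33.3)² with x = -12.914, y = 16.198, so z ≈ 14.467 ≈ 14.5 km.

x ≈ -12.9 km, y ≈ 16.2 km, depth ≈ 14.5 km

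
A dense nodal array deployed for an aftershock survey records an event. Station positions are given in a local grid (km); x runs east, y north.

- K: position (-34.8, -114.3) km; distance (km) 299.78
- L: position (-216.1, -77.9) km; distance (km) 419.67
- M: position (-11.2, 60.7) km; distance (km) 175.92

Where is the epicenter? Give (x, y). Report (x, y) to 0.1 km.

Circle about each station: (x + 34.8)² + (y + 114.3)² = 299.78²; (x + 216.1)² + (y + 77.9)² = 419.67²; (x + 11.2)² + (y − 60.7)² = 175.92².
Subtracting the K equation from the L and M equations removes the quadratic terms:
-362.6 x + 72.8 y = -47762.77
47.2 x + 350.0 y = 48454.60
Solving the 2×2 system: x ≈ 155.3, y ≈ 117.5 km.
Check against K (with the unrounded x, y): √((x + 34.8)²+(y + 114.3)²) = 299.79 ≈ 299.78 km. ✓

155.3 km east, 117.5 km north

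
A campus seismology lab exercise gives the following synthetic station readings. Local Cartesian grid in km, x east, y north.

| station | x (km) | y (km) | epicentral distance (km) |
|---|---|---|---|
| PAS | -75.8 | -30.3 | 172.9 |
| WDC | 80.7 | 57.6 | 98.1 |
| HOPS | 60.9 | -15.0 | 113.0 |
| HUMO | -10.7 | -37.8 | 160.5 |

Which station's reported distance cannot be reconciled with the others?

Solve using three stations at a time. Using PAS, WDC, HUMO (subtract circle equations pairwise → linear system) gives (x, y) ≈ (6.5, 121.8).
Distances from that point to each station vs reported:
  PAS: calculated 172.9 vs reported 172.9 → residual 0.0 km
  WDC: calculated 98.2 vs reported 98.1 → residual 0.1 km
  HOPS: calculated 147.3 vs reported 113.0 → residual 34.3 km
  HUMO: calculated 160.5 vs reported 160.5 → residual 0.0 km
PAS, WDC, HUMO are mutually consistent (residuals ≈ 0); HOPS is off by 34.3 km.

HOPS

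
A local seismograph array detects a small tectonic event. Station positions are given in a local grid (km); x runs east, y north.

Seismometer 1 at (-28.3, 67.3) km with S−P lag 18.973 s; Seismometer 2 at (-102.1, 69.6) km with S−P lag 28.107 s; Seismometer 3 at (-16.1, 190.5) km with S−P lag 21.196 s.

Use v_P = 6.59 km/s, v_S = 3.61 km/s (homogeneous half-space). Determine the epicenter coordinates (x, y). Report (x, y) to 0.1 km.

Distance from S−P lag: d = Δt · v_P v_S / (v_P − v_S) = Δt · (6.59·3.61)/(6.59−3.61) ≈ 7.9832·Δt.
So d_Seismometer 1 = 151.47, d_Seismometer 2 = 224.38, d_Seismometer 3 = 169.21 km.
Circle about each station: (x + 28.3)² + (y − 67.3)² = 151.47²; (x + 102.1)² + (y − 69.6)² = 224.38²; (x + 16.1)² + (y − 190.5)² = 169.21².
Subtracting the Seismometer 1 equation from the Seismometer 2 and Seismometer 3 equations removes the quadratic terms:
-147.6 x + 4.6 y = -17464.83
24.4 x + 246.4 y = 25530.42
Solving the 2×2 system: x ≈ 121.2, y ≈ 91.6 km.

(121.2, 91.6)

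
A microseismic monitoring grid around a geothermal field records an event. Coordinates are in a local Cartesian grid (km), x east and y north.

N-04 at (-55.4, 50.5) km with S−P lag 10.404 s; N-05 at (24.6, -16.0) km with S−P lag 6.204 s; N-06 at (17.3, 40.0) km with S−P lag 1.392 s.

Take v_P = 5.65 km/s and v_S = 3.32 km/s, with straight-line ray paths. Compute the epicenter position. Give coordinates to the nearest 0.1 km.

26.7 km east, 33.9 km north

Distance from S−P lag: d = Δt · v_P v_S / (v_P − v_S) = Δt · (5.65·3.32)/(5.65−3.32) ≈ 8.0506·Δt.
So d_N-04 = 83.76, d_N-05 = 49.95, d_N-06 = 11.21 km.
Circle about each station: (x + 55.4)² + (y − 50.5)² = 83.76²; (x − 24.6)² + (y + 16.0)² = 49.95²; (x − 17.3)² + (y − 40.0)² = 11.21².
Subtracting pairs of circle equations eliminates x²+y² and gives linear equations (the radical axes):
160.0 x − 133.0 y = -237.51
145.4 x − 21.0 y = 3169.95
Solving the 2×2 system: x ≈ 26.7, y ≈ 33.9 km.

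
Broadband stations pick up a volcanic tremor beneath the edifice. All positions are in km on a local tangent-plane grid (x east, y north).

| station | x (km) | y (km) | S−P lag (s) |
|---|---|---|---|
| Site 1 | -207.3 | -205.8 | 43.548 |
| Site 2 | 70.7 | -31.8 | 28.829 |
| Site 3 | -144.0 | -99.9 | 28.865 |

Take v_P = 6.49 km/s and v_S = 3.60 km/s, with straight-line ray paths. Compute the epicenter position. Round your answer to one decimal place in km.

-98.1 km east, 128.9 km north

Distance from S−P lag: d = Δt · v_P v_S / (v_P − v_S) = Δt · (6.49·3.60)/(6.49−3.60) ≈ 8.0844·Δt.
So d_Site 1 = 352.06, d_Site 2 = 233.07, d_Site 3 = 233.36 km.
Circle about each station: (x + 207.3)² + (y + 205.8)² = 352.06²; (x − 70.7)² + (y + 31.8)² = 233.07²; (x + 144.0)² + (y + 99.9)² = 233.36².
Subtracting the Site 1 equation from the Site 2 and Site 3 equations removes the quadratic terms:
556.0 x + 348.0 y = -9692.58
126.6 x + 211.8 y = 14878.43
Solving the 2×2 system: x ≈ -98.1, y ≈ 128.9 km.
Check against Site 1 (with the unrounded x, y): √((x + 207.3)²+(y + 205.8)²) = 352.05 ≈ 352.06 km. ✓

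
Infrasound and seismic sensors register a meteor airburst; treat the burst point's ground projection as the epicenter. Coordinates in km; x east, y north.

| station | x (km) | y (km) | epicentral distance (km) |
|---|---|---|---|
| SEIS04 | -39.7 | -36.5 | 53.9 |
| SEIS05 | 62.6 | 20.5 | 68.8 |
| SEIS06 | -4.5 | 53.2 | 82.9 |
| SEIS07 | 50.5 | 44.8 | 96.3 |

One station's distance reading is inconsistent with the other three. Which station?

Solve using three stations at a time. Using SEIS04, SEIS05, SEIS06 (subtract circle equations pairwise → linear system) gives (x, y) ≈ (13.5, -27.7).
Distances from that point to each station vs reported:
  SEIS04: calculated 53.9 vs reported 53.9 → residual 0.0 km
  SEIS05: calculated 68.8 vs reported 68.8 → residual 0.0 km
  SEIS06: calculated 82.9 vs reported 82.9 → residual 0.0 km
  SEIS07: calculated 81.4 vs reported 96.3 → residual 14.9 km
SEIS04, SEIS05, SEIS06 are mutually consistent (residuals ≈ 0); SEIS07 is off by 14.9 km.

SEIS07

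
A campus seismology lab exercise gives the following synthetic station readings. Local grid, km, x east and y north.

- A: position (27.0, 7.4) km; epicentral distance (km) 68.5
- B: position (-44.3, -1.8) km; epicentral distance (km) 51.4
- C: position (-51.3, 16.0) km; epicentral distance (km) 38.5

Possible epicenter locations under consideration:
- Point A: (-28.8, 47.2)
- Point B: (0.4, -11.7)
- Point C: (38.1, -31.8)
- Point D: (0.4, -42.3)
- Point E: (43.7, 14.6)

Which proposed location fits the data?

Point A

For each candidate, compare |candidate − station| to the reported distance:
Point A: residuals A 0.0, B 0.0, C 0.0 → max 0.0 km
Point B: residuals A 35.8, B 5.6, C 20.2 → max 35.8 km
Point C: residuals A 27.8, B 36.3, C 62.9 → max 62.9 km
Point D: residuals A 12.1, B 8.9, C 39.4 → max 39.4 km
Point E: residuals A 50.3, B 38.1, C 56.5 → max 56.5 km
Only Point A has all residuals ≈ 0.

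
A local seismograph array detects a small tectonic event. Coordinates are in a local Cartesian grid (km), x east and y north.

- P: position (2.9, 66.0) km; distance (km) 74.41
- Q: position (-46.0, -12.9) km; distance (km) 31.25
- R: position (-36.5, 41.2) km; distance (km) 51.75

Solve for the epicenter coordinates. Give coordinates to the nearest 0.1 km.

Circle about each station: (x − 2.9)² + (y − 66.0)² = 74.41²; (x + 46.0)² + (y + 12.9)² = 31.25²; (x + 36.5)² + (y − 41.2)² = 51.75².
Subtracting the P equation from the Q and R equations removes the quadratic terms:
-97.8 x − 157.8 y = 2478.29
-78.8 x − 49.6 y = 1524.07
Solving the 2×2 system: x ≈ -15.5, y ≈ -6.1 km.

(-15.5, -6.1)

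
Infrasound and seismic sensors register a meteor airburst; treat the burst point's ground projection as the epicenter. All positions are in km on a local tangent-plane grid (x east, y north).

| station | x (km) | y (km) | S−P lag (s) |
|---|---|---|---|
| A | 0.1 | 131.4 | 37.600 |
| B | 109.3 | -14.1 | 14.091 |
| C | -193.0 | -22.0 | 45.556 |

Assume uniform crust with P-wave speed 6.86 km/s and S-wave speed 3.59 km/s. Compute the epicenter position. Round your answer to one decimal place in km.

136.8 km east, -116.6 km north

Distance from S−P lag: d = Δt · v_P v_S / (v_P − v_S) = Δt · (6.86·3.59)/(6.86−3.59) ≈ 7.5313·Δt.
So d_A = 283.18, d_B = 106.12, d_C = 343.10 km.
Circle about each station: (x − 0.1)² + (y − 131.4)² = 283.18²; (x − 109.3)² + (y + 14.1)² = 106.12²; (x + 193.0)² + (y + 22.0)² = 343.10².
Subtracting pairs of circle equations eliminates x²+y² and gives linear equations (the radical axes):
218.4 x − 291.0 y = 63808.79
-386.2 x − 306.8 y = -17059.67
Solving the 2×2 system: x ≈ 136.8, y ≈ -116.6 km.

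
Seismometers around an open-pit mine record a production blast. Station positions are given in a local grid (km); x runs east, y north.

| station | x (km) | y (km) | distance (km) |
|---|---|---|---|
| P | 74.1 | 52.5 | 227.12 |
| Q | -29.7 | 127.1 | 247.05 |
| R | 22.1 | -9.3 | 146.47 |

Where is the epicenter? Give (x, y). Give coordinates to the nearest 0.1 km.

Circle about each station: (x − 74.1)² + (y − 52.5)² = 227.12²; (x + 29.7)² + (y − 127.1)² = 247.05²; (x − 22.1)² + (y + 9.3)² = 146.47².
Subtracting pairs of circle equations eliminates x²+y² and gives linear equations (the radical axes):
-207.6 x + 149.2 y = -660.77
-104.0 x − 123.6 y = 22457.87
Solving the 2×2 system: x ≈ -79.4, y ≈ -114.9 km.

-79.4 km east, -114.9 km north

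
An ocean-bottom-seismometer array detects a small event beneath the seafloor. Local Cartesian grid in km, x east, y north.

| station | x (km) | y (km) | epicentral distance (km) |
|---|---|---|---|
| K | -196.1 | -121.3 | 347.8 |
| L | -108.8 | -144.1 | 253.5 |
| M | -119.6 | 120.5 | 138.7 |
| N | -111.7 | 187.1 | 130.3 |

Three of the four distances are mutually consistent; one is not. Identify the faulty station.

L

Solve using three stations at a time. Using K, M, N (subtract circle equations pairwise → linear system) gives (x, y) ≈ (15.0, 155.3).
Distances from that point to each station vs reported:
  K: calculated 347.9 vs reported 347.8 → residual 0.1 km
  L: calculated 324.0 vs reported 253.5 → residual 70.5 km
  M: calculated 139.0 vs reported 138.7 → residual 0.3 km
  N: calculated 130.6 vs reported 130.3 → residual 0.3 km
K, M, N are mutually consistent (residuals ≈ 0); L is off by 70.5 km.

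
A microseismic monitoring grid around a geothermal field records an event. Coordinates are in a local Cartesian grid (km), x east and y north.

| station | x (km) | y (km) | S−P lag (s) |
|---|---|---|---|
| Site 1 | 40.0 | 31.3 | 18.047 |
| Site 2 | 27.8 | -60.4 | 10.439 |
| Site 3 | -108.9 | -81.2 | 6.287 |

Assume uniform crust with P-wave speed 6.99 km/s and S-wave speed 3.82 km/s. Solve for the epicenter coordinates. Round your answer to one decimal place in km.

Distance from S−P lag: d = Δt · v_P v_S / (v_P − v_S) = Δt · (6.99·3.82)/(6.99−3.82) ≈ 8.4233·Δt.
So d_Site 1 = 152.01, d_Site 2 = 87.93, d_Site 3 = 52.96 km.
Circle about each station: (x − 40.0)² + (y − 31.3)² = 152.01²; (x − 27.8)² + (y + 60.4)² = 87.93²; (x + 108.9)² + (y + 81.2)² = 52.96².
Subtracting the Site 1 equation from the Site 2 and Site 3 equations removes the quadratic terms:
-24.4 x − 183.4 y = 17216.67
-297.8 x − 225.0 y = 36175.24
Solving the 2×2 system: x ≈ -56.2, y ≈ -86.4 km.
Check against Site 1 (with the unrounded x, y): √((x − 40.0)²+(y − 31.3)²) = 152.01 ≈ 152.01 km. ✓

x ≈ -56.2 km, y ≈ -86.4 km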